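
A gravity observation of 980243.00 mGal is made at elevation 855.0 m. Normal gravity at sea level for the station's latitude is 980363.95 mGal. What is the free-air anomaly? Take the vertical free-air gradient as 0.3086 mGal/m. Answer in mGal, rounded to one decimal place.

142.9

Free-air correction = 0.3086 × 855.0 = 263.85 mGal
Free-air anomaly = 980243.00 − 980363.95 + (263.85) = 142.90 mGal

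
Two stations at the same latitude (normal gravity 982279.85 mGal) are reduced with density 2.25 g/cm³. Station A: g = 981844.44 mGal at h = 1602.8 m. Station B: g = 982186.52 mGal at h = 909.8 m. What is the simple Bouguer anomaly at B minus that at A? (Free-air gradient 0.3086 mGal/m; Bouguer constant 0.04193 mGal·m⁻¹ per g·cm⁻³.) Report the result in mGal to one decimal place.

Δg_SB(A) = 981844.44 − 982279.85 + 0.3086×1602.8 − 0.04193×2.25×1602.8 = -92.00 mGal
Δg_SB(B) = 982186.52 − 982279.85 + 0.3086×909.8 − 0.04193×2.25×909.8 = 101.60 mGal
Difference = 101.60 − (-92.00) = 193.60 mGal

193.6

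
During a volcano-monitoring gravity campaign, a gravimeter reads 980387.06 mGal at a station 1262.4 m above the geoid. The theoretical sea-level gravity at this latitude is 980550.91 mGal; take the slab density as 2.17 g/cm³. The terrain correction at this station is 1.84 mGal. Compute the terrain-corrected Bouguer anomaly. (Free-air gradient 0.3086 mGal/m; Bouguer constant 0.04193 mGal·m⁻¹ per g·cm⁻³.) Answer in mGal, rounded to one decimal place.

Free-air correction = 0.3086 × 1262.4 = 389.58 mGal
Free-air anomaly = 980387.06 − 980550.91 + (389.58) = 225.73 mGal
Bouguer slab correction = 0.04193 × 2.17 × 1262.4 = 114.86 mGal
Simple Bouguer anomaly = 225.73 − (114.86) = 110.87 mGal
Complete Bouguer anomaly = 110.87 + 1.84 = 112.71 mGal

112.7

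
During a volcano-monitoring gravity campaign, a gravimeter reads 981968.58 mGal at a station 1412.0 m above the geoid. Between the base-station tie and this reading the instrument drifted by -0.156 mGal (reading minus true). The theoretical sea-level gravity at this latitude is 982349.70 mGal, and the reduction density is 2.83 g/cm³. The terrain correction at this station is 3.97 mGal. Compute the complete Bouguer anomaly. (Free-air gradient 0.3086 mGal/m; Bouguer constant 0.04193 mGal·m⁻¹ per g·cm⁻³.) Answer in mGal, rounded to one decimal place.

-108.8

Drift-corrected reading = 981968.58 − (-0.156) = 981968.736 mGal
Free-air correction = 0.3086 × 1412.0 = 435.74 mGal
Free-air anomaly = 981968.736 − 982349.70 + (435.74) = 54.776 mGal
Bouguer slab correction = 0.04193 × 2.83 × 1412.0 = 167.55 mGal
Simple Bouguer anomaly = 54.776 − (167.55) = -112.774 mGal
Complete Bouguer anomaly = -112.774 + 3.97 = -108.804 mGal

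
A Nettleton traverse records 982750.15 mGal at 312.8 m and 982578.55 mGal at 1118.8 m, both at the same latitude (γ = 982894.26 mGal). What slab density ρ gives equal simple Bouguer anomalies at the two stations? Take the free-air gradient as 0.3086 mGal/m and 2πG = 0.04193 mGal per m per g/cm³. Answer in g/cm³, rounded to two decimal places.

Δg_obs = 982578.55 − 982750.15 = -171.60 mGal over Δh = 1118.8 − 312.8 = 806.0 m
Equal Bouguer anomalies ⇒ Δg_obs + (0.3086 − 0.04193ρ)·Δh = 0
0.3086 − 0.04193ρ = −Δg_obs/Δh = 0.21290
ρ = (0.3086 − 0.21290) / 0.04193 = 2.28 g/cm³

2.28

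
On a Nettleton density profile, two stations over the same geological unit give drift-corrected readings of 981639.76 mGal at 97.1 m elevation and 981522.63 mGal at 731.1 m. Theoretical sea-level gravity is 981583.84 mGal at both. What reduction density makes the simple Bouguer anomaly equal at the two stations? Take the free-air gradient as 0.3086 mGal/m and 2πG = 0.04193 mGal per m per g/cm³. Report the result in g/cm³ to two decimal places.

Δg_obs = 981522.63 − 981639.76 = -117.13 mGal over Δh = 731.1 − 97.1 = 634.0 m
Equal Bouguer anomalies ⇒ Δg_obs + (0.3086 − 0.04193ρ)·Δh = 0
0.3086 − 0.04193ρ = −Δg_obs/Δh = 0.18475
ρ = (0.3086 − 0.18475) / 0.04193 = 2.95 g/cm³

2.95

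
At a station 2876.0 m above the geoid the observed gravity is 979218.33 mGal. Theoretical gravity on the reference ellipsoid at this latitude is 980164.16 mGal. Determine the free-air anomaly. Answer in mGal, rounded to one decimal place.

-58.3

Free-air correction = 0.3086 × 2876.0 = 887.53 mGal
Free-air anomaly = 979218.33 − 980164.16 + (887.53) = -58.30 mGal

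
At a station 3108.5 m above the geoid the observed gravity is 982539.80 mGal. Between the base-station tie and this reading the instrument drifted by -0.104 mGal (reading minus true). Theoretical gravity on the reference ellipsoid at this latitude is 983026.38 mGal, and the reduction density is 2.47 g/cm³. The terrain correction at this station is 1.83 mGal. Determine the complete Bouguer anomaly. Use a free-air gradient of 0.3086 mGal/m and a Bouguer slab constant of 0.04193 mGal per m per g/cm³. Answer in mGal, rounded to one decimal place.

Drift-corrected reading = 982539.80 − (-0.104) = 982539.904 mGal
Free-air correction = 0.3086 × 3108.5 = 959.28 mGal
Free-air anomaly = 982539.904 − 983026.38 + (959.28) = 472.804 mGal
Bouguer slab correction = 0.04193 × 2.47 × 3108.5 = 321.94 mGal
Simple Bouguer anomaly = 472.804 − (321.94) = 150.864 mGal
Complete Bouguer anomaly = 150.864 + 1.83 = 152.694 mGal

152.7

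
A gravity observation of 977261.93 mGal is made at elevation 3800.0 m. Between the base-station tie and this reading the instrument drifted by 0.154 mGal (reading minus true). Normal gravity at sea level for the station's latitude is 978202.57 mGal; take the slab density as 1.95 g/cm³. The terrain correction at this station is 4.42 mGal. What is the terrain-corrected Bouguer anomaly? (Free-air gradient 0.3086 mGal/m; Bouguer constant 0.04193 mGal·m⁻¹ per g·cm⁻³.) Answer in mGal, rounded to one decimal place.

-74.4

Drift-corrected reading = 977261.93 − (0.154) = 977261.776 mGal
Free-air correction = 0.3086 × 3800.0 = 1172.68 mGal
Free-air anomaly = 977261.776 − 978202.57 + (1172.68) = 231.886 mGal
Bouguer slab correction = 0.04193 × 1.95 × 3800.0 = 310.70 mGal
Simple Bouguer anomaly = 231.886 − (310.70) = -78.814 mGal
Complete Bouguer anomaly = -78.814 + 4.42 = -74.394 mGal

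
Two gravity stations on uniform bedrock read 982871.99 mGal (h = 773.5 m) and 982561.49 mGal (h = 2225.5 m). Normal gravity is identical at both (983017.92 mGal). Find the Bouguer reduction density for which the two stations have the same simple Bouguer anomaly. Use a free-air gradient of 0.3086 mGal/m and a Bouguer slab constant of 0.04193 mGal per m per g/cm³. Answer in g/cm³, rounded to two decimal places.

2.26

Δg_obs = 982561.49 − 982871.99 = -310.50 mGal over Δh = 2225.5 − 773.5 = 1452.0 m
Equal Bouguer anomalies ⇒ Δg_obs + (0.3086 − 0.04193ρ)·Δh = 0
0.3086 − 0.04193ρ = −Δg_obs/Δh = 0.21384
ρ = (0.3086 − 0.21384) / 0.04193 = 2.26 g/cm³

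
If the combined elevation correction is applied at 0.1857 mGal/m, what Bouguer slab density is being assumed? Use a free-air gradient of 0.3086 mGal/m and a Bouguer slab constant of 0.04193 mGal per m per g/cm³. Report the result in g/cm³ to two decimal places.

2.93

0.1857 = 0.3086 − 0.04193 × ρ
ρ = (0.3086 − 0.1857) / 0.04193 = 2.93 g/cm³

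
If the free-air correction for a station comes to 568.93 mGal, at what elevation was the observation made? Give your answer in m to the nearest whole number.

1844

h = 568.93 / 0.3086 = 1843.58 m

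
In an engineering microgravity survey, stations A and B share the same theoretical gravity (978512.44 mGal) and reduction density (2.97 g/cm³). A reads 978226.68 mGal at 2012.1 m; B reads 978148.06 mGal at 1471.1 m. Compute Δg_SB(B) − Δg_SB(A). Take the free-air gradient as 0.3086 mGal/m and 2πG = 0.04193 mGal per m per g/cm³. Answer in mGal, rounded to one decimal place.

Δg_SB(A) = 978226.68 − 978512.44 + 0.3086×2012.1 − 0.04193×2.97×2012.1 = 84.60 mGal
Δg_SB(B) = 978148.06 − 978512.44 + 0.3086×1471.1 − 0.04193×2.97×1471.1 = -93.60 mGal
Difference = -93.60 − (84.60) = -178.20 mGal

-178.2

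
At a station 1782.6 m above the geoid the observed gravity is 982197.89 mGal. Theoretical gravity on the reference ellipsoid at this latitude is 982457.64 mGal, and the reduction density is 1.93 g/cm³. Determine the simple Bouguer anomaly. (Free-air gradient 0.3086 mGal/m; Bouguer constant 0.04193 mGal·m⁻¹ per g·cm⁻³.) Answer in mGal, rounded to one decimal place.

146.1

Free-air correction = 0.3086 × 1782.6 = 550.11 mGal
Free-air anomaly = 982197.89 − 982457.64 + (550.11) = 290.36 mGal
Bouguer slab correction = 0.04193 × 1.93 × 1782.6 = 144.26 mGal
Simple Bouguer anomaly = 290.36 − (144.26) = 146.10 mGal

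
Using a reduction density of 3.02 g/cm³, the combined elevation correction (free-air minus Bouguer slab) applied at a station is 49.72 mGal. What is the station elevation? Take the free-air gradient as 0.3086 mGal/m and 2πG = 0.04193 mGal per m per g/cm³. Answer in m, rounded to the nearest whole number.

Combined gradient = 0.3086 − 0.04193 × 3.02 = 0.1819714 mGal/m
h = 49.72 / 0.1819714 = 273.23 m

273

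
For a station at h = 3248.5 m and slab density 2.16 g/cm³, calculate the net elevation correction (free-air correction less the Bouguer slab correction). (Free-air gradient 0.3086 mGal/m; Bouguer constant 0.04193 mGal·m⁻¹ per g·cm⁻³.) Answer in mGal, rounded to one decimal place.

Combined gradient = 0.3086 − 0.04193 × 2.16 = 0.2180312 mGal/m
Combined elevation correction = 0.2180312 × 3248.5 = 708.3 mGal

708.3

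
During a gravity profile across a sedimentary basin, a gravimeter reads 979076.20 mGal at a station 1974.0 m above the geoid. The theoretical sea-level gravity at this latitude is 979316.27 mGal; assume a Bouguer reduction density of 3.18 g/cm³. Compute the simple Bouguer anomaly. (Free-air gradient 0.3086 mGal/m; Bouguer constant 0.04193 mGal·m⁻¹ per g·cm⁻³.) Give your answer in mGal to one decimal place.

105.9

Free-air correction = 0.3086 × 1974.0 = 609.18 mGal
Free-air anomaly = 979076.20 − 979316.27 + (609.18) = 369.11 mGal
Bouguer slab correction = 0.04193 × 3.18 × 1974.0 = 263.21 mGal
Simple Bouguer anomaly = 369.11 − (263.21) = 105.90 mGal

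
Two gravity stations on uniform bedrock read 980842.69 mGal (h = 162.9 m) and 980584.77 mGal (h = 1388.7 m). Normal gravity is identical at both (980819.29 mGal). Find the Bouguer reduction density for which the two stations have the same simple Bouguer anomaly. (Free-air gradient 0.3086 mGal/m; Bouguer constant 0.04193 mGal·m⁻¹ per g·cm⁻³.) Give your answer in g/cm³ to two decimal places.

2.34

Δg_obs = 980584.77 − 980842.69 = -257.92 mGal over Δh = 1388.7 − 162.9 = 1225.8 m
Equal Bouguer anomalies ⇒ Δg_obs + (0.3086 − 0.04193ρ)·Δh = 0
0.3086 − 0.04193ρ = −Δg_obs/Δh = 0.21041
ρ = (0.3086 − 0.21041) / 0.04193 = 2.34 g/cm³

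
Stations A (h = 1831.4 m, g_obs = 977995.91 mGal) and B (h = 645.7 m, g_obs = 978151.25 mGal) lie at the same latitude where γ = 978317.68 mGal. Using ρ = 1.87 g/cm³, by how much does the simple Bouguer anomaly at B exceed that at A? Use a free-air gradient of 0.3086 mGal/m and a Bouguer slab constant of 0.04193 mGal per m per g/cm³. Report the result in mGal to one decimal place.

-117.6

Δg_SB(A) = 977995.91 − 978317.68 + 0.3086×1831.4 − 0.04193×1.87×1831.4 = 99.80 mGal
Δg_SB(B) = 978151.25 − 978317.68 + 0.3086×645.7 − 0.04193×1.87×645.7 = -17.80 mGal
Difference = -17.80 − (99.80) = -117.60 mGal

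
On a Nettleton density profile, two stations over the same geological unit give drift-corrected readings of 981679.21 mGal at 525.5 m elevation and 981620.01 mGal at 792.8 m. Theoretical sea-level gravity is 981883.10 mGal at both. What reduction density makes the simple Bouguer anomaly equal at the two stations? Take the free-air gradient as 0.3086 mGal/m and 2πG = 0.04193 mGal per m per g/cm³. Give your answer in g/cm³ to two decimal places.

2.08

Δg_obs = 981620.01 − 981679.21 = -59.20 mGal over Δh = 792.8 − 525.5 = 267.3 m
Equal Bouguer anomalies ⇒ Δg_obs + (0.3086 − 0.04193ρ)·Δh = 0
0.3086 − 0.04193ρ = −Δg_obs/Δh = 0.22147
ρ = (0.3086 − 0.22147) / 0.04193 = 2.08 g/cm³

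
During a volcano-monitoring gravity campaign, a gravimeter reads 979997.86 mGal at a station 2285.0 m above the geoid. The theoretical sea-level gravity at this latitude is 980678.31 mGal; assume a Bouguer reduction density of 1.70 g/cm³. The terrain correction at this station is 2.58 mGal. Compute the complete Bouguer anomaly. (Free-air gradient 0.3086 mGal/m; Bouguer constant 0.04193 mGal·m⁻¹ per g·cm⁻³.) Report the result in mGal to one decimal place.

-135.6

Free-air correction = 0.3086 × 2285.0 = 705.15 mGal
Free-air anomaly = 979997.86 − 980678.31 + (705.15) = 24.70 mGal
Bouguer slab correction = 0.04193 × 1.70 × 2285.0 = 162.88 mGal
Simple Bouguer anomaly = 24.70 − (162.88) = -138.18 mGal
Complete Bouguer anomaly = -138.18 + 2.58 = -135.60 mGal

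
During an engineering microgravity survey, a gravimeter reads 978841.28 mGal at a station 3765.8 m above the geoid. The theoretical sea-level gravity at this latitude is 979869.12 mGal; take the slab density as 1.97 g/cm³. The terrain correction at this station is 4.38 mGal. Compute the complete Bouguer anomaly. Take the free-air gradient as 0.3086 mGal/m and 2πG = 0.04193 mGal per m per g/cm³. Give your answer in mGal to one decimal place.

Free-air correction = 0.3086 × 3765.8 = 1162.13 mGal
Free-air anomaly = 978841.28 − 979869.12 + (1162.13) = 134.29 mGal
Bouguer slab correction = 0.04193 × 1.97 × 3765.8 = 311.06 mGal
Simple Bouguer anomaly = 134.29 − (311.06) = -176.77 mGal
Complete Bouguer anomaly = -176.77 + 4.38 = -172.39 mGal

-172.4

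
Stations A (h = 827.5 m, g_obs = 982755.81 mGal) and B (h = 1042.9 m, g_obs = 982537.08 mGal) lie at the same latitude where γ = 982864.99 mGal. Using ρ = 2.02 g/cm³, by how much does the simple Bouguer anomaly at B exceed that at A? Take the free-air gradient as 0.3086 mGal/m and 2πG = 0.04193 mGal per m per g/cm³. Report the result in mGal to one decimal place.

Δg_SB(A) = 982755.81 − 982864.99 + 0.3086×827.5 − 0.04193×2.02×827.5 = 76.10 mGal
Δg_SB(B) = 982537.08 − 982864.99 + 0.3086×1042.9 − 0.04193×2.02×1042.9 = -94.40 mGal
Difference = -94.40 − (76.10) = -170.50 mGal

-170.5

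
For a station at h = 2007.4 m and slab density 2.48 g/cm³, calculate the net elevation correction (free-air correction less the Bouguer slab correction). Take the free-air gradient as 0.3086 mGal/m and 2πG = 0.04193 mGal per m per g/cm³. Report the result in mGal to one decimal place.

410.7

Combined gradient = 0.3086 − 0.04193 × 2.48 = 0.2046136 mGal/m
Combined elevation correction = 0.2046136 × 2007.4 = 410.7 mGal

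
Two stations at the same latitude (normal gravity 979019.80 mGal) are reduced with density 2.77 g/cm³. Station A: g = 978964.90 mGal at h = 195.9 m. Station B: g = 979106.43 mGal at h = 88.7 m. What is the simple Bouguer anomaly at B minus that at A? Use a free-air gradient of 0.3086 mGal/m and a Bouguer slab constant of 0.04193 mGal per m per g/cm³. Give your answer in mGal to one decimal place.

Δg_SB(A) = 978964.90 − 979019.80 + 0.3086×195.9 − 0.04193×2.77×195.9 = -17.20 mGal
Δg_SB(B) = 979106.43 − 979019.80 + 0.3086×88.7 − 0.04193×2.77×88.7 = 103.70 mGal
Difference = 103.70 − (-17.20) = 120.90 mGal

120.9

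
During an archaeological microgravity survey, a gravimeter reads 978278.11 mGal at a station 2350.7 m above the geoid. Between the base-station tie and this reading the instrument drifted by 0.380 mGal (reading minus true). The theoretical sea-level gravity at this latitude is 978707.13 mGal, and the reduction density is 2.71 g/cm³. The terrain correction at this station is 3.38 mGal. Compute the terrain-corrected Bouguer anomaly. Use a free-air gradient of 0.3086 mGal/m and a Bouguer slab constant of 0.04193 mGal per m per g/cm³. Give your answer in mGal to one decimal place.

Drift-corrected reading = 978278.11 − (0.380) = 978277.730 mGal
Free-air correction = 0.3086 × 2350.7 = 725.43 mGal
Free-air anomaly = 978277.730 − 978707.13 + (725.43) = 296.030 mGal
Bouguer slab correction = 0.04193 × 2.71 × 2350.7 = 267.11 mGal
Simple Bouguer anomaly = 296.030 − (267.11) = 28.920 mGal
Complete Bouguer anomaly = 28.920 + 3.38 = 32.300 mGal

32.3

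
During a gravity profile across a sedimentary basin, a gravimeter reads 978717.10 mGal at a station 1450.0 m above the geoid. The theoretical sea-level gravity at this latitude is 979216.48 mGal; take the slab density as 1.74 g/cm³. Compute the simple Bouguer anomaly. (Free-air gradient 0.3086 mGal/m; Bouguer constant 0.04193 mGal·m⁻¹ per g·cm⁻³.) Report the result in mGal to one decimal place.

Free-air correction = 0.3086 × 1450.0 = 447.47 mGal
Free-air anomaly = 978717.10 − 979216.48 + (447.47) = -51.91 mGal
Bouguer slab correction = 0.04193 × 1.74 × 1450.0 = 105.79 mGal
Simple Bouguer anomaly = -51.91 − (105.79) = -157.70 mGal

-157.7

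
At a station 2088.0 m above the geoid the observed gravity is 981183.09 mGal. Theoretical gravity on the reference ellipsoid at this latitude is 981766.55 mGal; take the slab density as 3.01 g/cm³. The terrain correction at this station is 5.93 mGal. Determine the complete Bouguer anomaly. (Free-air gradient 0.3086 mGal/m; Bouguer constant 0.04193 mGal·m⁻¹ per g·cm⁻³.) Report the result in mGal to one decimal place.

Free-air correction = 0.3086 × 2088.0 = 644.36 mGal
Free-air anomaly = 981183.09 − 981766.55 + (644.36) = 60.90 mGal
Bouguer slab correction = 0.04193 × 3.01 × 2088.0 = 263.53 mGal
Simple Bouguer anomaly = 60.90 − (263.53) = -202.63 mGal
Complete Bouguer anomaly = -202.63 + 5.93 = -196.70 mGal

-196.7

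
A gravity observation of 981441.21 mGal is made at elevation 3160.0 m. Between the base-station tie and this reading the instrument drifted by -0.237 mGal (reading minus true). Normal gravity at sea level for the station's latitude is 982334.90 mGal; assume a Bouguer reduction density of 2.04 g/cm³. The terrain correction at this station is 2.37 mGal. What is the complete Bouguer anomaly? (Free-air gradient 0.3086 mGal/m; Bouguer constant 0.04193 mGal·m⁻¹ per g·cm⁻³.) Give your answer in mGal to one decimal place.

-186.2

Drift-corrected reading = 981441.21 − (-0.237) = 981441.447 mGal
Free-air correction = 0.3086 × 3160.0 = 975.18 mGal
Free-air anomaly = 981441.447 − 982334.90 + (975.18) = 81.727 mGal
Bouguer slab correction = 0.04193 × 2.04 × 3160.0 = 270.30 mGal
Simple Bouguer anomaly = 81.727 − (270.30) = -188.573 mGal
Complete Bouguer anomaly = -188.573 + 2.37 = -186.203 mGal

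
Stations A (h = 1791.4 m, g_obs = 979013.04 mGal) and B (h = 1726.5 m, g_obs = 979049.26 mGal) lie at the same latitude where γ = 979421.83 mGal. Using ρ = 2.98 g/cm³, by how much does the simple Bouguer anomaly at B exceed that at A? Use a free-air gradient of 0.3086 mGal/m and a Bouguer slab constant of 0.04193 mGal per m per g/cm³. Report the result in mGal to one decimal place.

24.3

Δg_SB(A) = 979013.04 − 979421.83 + 0.3086×1791.4 − 0.04193×2.98×1791.4 = -79.80 mGal
Δg_SB(B) = 979049.26 − 979421.83 + 0.3086×1726.5 − 0.04193×2.98×1726.5 = -55.50 mGal
Difference = -55.50 − (-79.80) = 24.30 mGal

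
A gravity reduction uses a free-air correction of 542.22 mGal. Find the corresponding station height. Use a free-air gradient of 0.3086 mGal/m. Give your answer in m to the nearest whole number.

h = 542.22 / 0.3086 = 1757.03 m

1757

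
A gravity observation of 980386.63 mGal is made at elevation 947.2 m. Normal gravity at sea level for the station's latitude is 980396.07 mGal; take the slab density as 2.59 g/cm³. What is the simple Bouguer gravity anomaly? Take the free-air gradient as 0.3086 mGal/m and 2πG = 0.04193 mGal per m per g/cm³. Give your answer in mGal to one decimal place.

180.0

Free-air correction = 0.3086 × 947.2 = 292.31 mGal
Free-air anomaly = 980386.63 − 980396.07 + (292.31) = 282.87 mGal
Bouguer slab correction = 0.04193 × 2.59 × 947.2 = 102.86 mGal
Simple Bouguer anomaly = 282.87 − (102.86) = 180.01 mGal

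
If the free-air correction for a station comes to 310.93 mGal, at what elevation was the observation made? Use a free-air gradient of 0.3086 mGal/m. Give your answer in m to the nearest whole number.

1008

h = 310.93 / 0.3086 = 1007.55 m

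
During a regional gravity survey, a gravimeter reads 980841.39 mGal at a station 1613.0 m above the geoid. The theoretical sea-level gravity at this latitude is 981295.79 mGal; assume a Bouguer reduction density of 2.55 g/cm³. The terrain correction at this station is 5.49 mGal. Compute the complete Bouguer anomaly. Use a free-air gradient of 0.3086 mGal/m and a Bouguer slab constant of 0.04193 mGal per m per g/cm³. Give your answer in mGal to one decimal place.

-123.6

Free-air correction = 0.3086 × 1613.0 = 497.77 mGal
Free-air anomaly = 980841.39 − 981295.79 + (497.77) = 43.37 mGal
Bouguer slab correction = 0.04193 × 2.55 × 1613.0 = 172.46 mGal
Simple Bouguer anomaly = 43.37 − (172.46) = -129.09 mGal
Complete Bouguer anomaly = -129.09 + 5.49 = -123.60 mGal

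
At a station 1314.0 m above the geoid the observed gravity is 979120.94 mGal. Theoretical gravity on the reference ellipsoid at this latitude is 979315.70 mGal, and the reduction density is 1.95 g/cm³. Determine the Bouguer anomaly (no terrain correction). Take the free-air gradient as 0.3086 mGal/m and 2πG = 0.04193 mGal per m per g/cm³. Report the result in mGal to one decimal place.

103.3

Free-air correction = 0.3086 × 1314.0 = 405.50 mGal
Free-air anomaly = 979120.94 − 979315.70 + (405.50) = 210.74 mGal
Bouguer slab correction = 0.04193 × 1.95 × 1314.0 = 107.44 mGal
Simple Bouguer anomaly = 210.74 − (107.44) = 103.30 mGal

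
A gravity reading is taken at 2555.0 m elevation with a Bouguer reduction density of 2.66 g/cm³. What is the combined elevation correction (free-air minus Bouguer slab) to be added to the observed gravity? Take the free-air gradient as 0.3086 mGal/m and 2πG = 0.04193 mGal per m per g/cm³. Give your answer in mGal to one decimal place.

Combined gradient = 0.3086 − 0.04193 × 2.66 = 0.1970662 mGal/m
Combined elevation correction = 0.1970662 × 2555.0 = 503.5 mGal

503.5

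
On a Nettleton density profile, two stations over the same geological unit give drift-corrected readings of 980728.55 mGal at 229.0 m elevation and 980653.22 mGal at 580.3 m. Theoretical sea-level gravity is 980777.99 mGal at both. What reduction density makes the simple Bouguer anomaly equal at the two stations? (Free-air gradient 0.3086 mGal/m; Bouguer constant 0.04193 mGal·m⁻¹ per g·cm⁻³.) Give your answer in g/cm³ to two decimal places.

Δg_obs = 980653.22 − 980728.55 = -75.33 mGal over Δh = 580.3 − 229.0 = 351.3 m
Equal Bouguer anomalies ⇒ Δg_obs + (0.3086 − 0.04193ρ)·Δh = 0
0.3086 − 0.04193ρ = −Δg_obs/Δh = 0.21443
ρ = (0.3086 − 0.21443) / 0.04193 = 2.25 g/cm³

2.25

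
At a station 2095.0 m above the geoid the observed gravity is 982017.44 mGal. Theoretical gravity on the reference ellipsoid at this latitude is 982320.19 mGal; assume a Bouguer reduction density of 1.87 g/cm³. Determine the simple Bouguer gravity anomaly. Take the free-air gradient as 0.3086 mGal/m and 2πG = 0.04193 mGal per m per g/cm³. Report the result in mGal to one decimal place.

179.5

Free-air correction = 0.3086 × 2095.0 = 646.52 mGal
Free-air anomaly = 982017.44 − 982320.19 + (646.52) = 343.77 mGal
Bouguer slab correction = 0.04193 × 1.87 × 2095.0 = 164.27 mGal
Simple Bouguer anomaly = 343.77 − (164.27) = 179.50 mGal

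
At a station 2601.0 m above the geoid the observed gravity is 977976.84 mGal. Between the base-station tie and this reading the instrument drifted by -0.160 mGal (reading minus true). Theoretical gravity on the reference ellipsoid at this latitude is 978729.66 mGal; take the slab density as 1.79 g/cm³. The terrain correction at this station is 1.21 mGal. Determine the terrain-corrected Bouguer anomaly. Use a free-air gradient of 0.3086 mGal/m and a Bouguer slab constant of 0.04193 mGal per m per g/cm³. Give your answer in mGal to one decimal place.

-144.0

Drift-corrected reading = 977976.84 − (-0.160) = 977977.000 mGal
Free-air correction = 0.3086 × 2601.0 = 802.67 mGal
Free-air anomaly = 977977.000 − 978729.66 + (802.67) = 50.010 mGal
Bouguer slab correction = 0.04193 × 1.79 × 2601.0 = 195.22 mGal
Simple Bouguer anomaly = 50.010 − (195.22) = -145.210 mGal
Complete Bouguer anomaly = -145.210 + 1.21 = -144.000 mGal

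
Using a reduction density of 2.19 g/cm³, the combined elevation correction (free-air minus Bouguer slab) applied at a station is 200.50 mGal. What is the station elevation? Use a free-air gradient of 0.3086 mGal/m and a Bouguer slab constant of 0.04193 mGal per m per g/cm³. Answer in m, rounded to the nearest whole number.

Combined gradient = 0.3086 − 0.04193 × 2.19 = 0.2167733 mGal/m
h = 200.50 / 0.2167733 = 924.93 m

925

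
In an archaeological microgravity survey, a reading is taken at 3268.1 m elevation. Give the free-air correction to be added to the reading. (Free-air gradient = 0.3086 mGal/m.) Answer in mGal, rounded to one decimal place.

Free-air correction = 0.3086 × 3268.1 = 1008.5 mGal

1008.5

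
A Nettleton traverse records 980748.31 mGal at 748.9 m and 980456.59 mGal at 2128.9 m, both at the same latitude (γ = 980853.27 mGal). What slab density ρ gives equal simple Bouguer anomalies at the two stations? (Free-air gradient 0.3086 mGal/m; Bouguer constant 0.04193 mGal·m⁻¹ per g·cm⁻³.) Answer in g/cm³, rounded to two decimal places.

Δg_obs = 980456.59 − 980748.31 = -291.72 mGal over Δh = 2128.9 − 748.9 = 1380.0 m
Equal Bouguer anomalies ⇒ Δg_obs + (0.3086 − 0.04193ρ)·Δh = 0
0.3086 − 0.04193ρ = −Δg_obs/Δh = 0.21139
ρ = (0.3086 − 0.21139) / 0.04193 = 2.32 g/cm³

2.32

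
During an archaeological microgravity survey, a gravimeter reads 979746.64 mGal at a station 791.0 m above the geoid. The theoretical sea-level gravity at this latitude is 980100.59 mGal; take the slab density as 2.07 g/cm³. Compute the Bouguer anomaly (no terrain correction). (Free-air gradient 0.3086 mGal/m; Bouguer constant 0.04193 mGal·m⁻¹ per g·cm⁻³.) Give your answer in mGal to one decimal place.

-178.5

Free-air correction = 0.3086 × 791.0 = 244.10 mGal
Free-air anomaly = 979746.64 − 980100.59 + (244.10) = -109.85 mGal
Bouguer slab correction = 0.04193 × 2.07 × 791.0 = 68.65 mGal
Simple Bouguer anomaly = -109.85 − (68.65) = -178.50 mGal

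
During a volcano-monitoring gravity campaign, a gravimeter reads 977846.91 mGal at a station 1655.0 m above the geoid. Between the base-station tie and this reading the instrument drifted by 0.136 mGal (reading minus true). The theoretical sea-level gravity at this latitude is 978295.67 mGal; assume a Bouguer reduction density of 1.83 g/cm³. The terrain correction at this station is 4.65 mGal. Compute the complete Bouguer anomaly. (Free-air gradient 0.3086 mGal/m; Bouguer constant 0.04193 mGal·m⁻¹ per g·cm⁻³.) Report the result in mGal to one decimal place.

-60.5

Drift-corrected reading = 977846.91 − (0.136) = 977846.774 mGal
Free-air correction = 0.3086 × 1655.0 = 510.73 mGal
Free-air anomaly = 977846.774 − 978295.67 + (510.73) = 61.834 mGal
Bouguer slab correction = 0.04193 × 1.83 × 1655.0 = 126.99 mGal
Simple Bouguer anomaly = 61.834 − (126.99) = -65.156 mGal
Complete Bouguer anomaly = -65.156 + 4.65 = -60.506 mGal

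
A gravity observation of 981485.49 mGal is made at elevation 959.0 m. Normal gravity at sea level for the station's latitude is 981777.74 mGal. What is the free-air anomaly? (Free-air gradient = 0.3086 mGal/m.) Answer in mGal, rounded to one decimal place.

Free-air correction = 0.3086 × 959.0 = 295.95 mGal
Free-air anomaly = 981485.49 − 981777.74 + (295.95) = 3.70 mGal

3.7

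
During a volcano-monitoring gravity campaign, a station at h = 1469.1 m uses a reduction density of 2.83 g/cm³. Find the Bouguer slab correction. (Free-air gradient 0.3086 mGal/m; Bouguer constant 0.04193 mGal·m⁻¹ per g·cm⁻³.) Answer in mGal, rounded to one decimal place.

174.3

Bouguer slab correction = 0.04193 × 2.83 × 1469.1 = 174.3 mGal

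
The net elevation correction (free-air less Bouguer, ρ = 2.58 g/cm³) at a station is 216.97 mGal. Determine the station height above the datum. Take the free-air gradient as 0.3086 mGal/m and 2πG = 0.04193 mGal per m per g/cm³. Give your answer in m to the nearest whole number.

Combined gradient = 0.3086 − 0.04193 × 2.58 = 0.2004206 mGal/m
h = 216.97 / 0.2004206 = 1082.57 m

1083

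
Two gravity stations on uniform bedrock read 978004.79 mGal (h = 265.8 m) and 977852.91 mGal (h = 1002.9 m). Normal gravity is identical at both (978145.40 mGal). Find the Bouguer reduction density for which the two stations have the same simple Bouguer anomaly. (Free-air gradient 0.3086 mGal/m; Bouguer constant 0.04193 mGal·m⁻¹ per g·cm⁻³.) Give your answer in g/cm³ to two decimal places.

2.45

Δg_obs = 977852.91 − 978004.79 = -151.88 mGal over Δh = 1002.9 − 265.8 = 737.1 m
Equal Bouguer anomalies ⇒ Δg_obs + (0.3086 − 0.04193ρ)·Δh = 0
0.3086 − 0.04193ρ = −Δg_obs/Δh = 0.20605
ρ = (0.3086 − 0.20605) / 0.04193 = 2.45 g/cm³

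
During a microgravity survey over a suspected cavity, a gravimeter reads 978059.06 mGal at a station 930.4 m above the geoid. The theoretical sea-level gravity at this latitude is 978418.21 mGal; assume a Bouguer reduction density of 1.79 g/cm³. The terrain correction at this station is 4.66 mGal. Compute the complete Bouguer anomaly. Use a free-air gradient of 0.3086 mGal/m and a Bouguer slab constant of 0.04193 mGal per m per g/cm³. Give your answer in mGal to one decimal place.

-137.2

Free-air correction = 0.3086 × 930.4 = 287.12 mGal
Free-air anomaly = 978059.06 − 978418.21 + (287.12) = -72.03 mGal
Bouguer slab correction = 0.04193 × 1.79 × 930.4 = 69.83 mGal
Simple Bouguer anomaly = -72.03 − (69.83) = -141.86 mGal
Complete Bouguer anomaly = -141.86 + 4.66 = -137.20 mGal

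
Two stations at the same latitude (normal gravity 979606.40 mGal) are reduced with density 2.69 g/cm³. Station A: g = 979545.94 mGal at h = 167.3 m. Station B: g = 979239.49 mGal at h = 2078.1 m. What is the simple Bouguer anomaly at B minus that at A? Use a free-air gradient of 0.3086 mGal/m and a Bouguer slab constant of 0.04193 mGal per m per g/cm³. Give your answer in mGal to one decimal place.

67.7

Δg_SB(A) = 979545.94 − 979606.40 + 0.3086×167.3 − 0.04193×2.69×167.3 = -27.70 mGal
Δg_SB(B) = 979239.49 − 979606.40 + 0.3086×2078.1 − 0.04193×2.69×2078.1 = 40.00 mGal
Difference = 40.00 − (-27.70) = 67.70 mGal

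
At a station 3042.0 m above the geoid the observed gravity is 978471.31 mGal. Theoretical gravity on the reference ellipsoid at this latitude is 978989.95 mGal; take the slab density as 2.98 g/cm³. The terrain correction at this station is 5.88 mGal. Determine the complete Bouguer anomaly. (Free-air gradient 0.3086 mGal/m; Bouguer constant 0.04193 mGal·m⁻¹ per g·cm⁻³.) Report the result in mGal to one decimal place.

45.9

Free-air correction = 0.3086 × 3042.0 = 938.76 mGal
Free-air anomaly = 978471.31 − 978989.95 + (938.76) = 420.12 mGal
Bouguer slab correction = 0.04193 × 2.98 × 3042.0 = 380.10 mGal
Simple Bouguer anomaly = 420.12 − (380.10) = 40.02 mGal
Complete Bouguer anomaly = 40.02 + 5.88 = 45.90 mGal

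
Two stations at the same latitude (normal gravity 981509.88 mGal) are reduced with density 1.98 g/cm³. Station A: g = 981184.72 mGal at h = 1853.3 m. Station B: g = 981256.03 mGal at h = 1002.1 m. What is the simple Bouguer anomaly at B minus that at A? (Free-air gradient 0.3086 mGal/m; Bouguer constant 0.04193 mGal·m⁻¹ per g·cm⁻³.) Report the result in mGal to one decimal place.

-120.7

Δg_SB(A) = 981184.72 − 981509.88 + 0.3086×1853.3 − 0.04193×1.98×1853.3 = 92.90 mGal
Δg_SB(B) = 981256.03 − 981509.88 + 0.3086×1002.1 − 0.04193×1.98×1002.1 = -27.80 mGal
Difference = -27.80 − (92.90) = -120.70 mGal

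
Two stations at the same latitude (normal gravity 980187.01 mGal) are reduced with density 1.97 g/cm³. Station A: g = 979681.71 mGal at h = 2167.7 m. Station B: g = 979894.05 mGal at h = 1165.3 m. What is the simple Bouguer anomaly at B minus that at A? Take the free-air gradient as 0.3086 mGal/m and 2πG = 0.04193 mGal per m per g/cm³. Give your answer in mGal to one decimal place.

Δg_SB(A) = 979681.71 − 980187.01 + 0.3086×2167.7 − 0.04193×1.97×2167.7 = -15.40 mGal
Δg_SB(B) = 979894.05 − 980187.01 + 0.3086×1165.3 − 0.04193×1.97×1165.3 = -29.60 mGal
Difference = -29.60 − (-15.40) = -14.20 mGal

-14.2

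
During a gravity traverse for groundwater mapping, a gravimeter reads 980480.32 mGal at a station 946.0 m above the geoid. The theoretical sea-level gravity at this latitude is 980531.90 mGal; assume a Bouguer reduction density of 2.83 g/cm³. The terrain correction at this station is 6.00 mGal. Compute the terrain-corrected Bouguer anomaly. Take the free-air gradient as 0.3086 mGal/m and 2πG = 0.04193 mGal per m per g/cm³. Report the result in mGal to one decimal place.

134.1

Free-air correction = 0.3086 × 946.0 = 291.94 mGal
Free-air anomaly = 980480.32 − 980531.90 + (291.94) = 240.36 mGal
Bouguer slab correction = 0.04193 × 2.83 × 946.0 = 112.25 mGal
Simple Bouguer anomaly = 240.36 − (112.25) = 128.11 mGal
Complete Bouguer anomaly = 128.11 + 6.00 = 134.11 mGal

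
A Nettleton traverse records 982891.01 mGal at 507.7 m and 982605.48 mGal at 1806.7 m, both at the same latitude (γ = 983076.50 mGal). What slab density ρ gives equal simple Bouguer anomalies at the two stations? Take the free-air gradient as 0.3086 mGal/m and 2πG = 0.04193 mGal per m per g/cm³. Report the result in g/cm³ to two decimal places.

2.12

Δg_obs = 982605.48 − 982891.01 = -285.53 mGal over Δh = 1806.7 − 507.7 = 1299.0 m
Equal Bouguer anomalies ⇒ Δg_obs + (0.3086 − 0.04193ρ)·Δh = 0
0.3086 − 0.04193ρ = −Δg_obs/Δh = 0.21981
ρ = (0.3086 − 0.21981) / 0.04193 = 2.12 g/cm³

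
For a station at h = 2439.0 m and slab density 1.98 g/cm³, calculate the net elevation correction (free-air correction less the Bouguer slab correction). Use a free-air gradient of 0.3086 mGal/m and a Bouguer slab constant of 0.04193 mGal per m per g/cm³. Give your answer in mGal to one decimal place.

Combined gradient = 0.3086 − 0.04193 × 1.98 = 0.2255786 mGal/m
Combined elevation correction = 0.2255786 × 2439.0 = 550.2 mGal

550.2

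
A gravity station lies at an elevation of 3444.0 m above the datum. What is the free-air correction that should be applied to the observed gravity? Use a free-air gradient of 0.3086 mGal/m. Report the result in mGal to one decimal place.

1062.8

Free-air correction = 0.3086 × 3444.0 = 1062.8 mGal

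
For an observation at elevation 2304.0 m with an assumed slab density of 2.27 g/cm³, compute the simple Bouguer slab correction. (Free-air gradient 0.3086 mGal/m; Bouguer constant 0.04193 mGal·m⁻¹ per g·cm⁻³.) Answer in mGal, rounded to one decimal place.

Bouguer slab correction = 0.04193 × 2.27 × 2304.0 = 219.3 mGal

219.3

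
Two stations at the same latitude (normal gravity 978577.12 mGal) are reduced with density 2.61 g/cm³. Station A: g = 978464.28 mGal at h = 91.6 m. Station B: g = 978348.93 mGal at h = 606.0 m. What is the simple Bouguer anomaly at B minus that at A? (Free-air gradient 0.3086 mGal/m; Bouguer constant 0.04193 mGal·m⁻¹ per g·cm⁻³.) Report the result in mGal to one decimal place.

-12.9

Δg_SB(A) = 978464.28 − 978577.12 + 0.3086×91.6 − 0.04193×2.61×91.6 = -94.60 mGal
Δg_SB(B) = 978348.93 − 978577.12 + 0.3086×606.0 − 0.04193×2.61×606.0 = -107.50 mGal
Difference = -107.50 − (-94.60) = -12.90 mGal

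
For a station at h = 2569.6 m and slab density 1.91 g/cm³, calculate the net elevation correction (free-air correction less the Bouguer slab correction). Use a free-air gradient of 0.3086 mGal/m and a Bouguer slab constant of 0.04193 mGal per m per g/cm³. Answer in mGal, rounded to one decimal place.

587.2

Combined gradient = 0.3086 − 0.04193 × 1.91 = 0.2285137 mGal/m
Combined elevation correction = 0.2285137 × 2569.6 = 587.2 mGal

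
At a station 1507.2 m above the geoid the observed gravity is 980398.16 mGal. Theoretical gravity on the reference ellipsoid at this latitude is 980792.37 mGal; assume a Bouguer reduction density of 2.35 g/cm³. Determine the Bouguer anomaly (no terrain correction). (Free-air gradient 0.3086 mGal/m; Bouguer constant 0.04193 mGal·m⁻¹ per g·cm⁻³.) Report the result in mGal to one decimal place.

-77.6

Free-air correction = 0.3086 × 1507.2 = 465.12 mGal
Free-air anomaly = 980398.16 − 980792.37 + (465.12) = 70.91 mGal
Bouguer slab correction = 0.04193 × 2.35 × 1507.2 = 148.51 mGal
Simple Bouguer anomaly = 70.91 − (148.51) = -77.60 mGal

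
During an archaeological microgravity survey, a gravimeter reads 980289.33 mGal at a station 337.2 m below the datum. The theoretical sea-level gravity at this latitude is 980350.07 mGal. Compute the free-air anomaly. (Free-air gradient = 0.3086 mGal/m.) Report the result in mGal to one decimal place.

Free-air correction = 0.3086 × -337.2 = -104.06 mGal
Free-air anomaly = 980289.33 − 980350.07 + (-104.06) = -164.80 mGal

-164.8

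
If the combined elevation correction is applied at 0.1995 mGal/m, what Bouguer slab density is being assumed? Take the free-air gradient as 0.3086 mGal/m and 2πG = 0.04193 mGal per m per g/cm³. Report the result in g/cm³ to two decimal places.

0.1995 = 0.3086 − 0.04193 × ρ
ρ = (0.3086 − 0.1995) / 0.04193 = 2.60 g/cm³

2.60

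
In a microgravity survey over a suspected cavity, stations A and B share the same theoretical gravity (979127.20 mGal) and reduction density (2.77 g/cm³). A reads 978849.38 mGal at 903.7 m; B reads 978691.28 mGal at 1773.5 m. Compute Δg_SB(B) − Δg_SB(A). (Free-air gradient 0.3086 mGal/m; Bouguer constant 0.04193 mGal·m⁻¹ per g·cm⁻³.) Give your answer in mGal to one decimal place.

9.3

Δg_SB(A) = 978849.38 − 979127.20 + 0.3086×903.7 − 0.04193×2.77×903.7 = -103.90 mGal
Δg_SB(B) = 978691.28 − 979127.20 + 0.3086×1773.5 − 0.04193×2.77×1773.5 = -94.60 mGal
Difference = -94.60 − (-103.90) = 9.30 mGal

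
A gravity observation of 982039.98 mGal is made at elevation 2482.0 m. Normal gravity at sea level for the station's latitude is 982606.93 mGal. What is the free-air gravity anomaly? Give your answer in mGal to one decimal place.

199.0

Free-air correction = 0.3086 × 2482.0 = 765.95 mGal
Free-air anomaly = 982039.98 − 982606.93 + (765.95) = 199.00 mGal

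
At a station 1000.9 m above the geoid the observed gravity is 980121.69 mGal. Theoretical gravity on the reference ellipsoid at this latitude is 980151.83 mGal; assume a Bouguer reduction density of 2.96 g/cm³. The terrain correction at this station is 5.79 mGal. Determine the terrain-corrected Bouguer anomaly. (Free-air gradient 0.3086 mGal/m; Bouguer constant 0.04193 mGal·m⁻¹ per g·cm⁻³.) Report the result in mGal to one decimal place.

Free-air correction = 0.3086 × 1000.9 = 308.88 mGal
Free-air anomaly = 980121.69 − 980151.83 + (308.88) = 278.74 mGal
Bouguer slab correction = 0.04193 × 2.96 × 1000.9 = 124.22 mGal
Simple Bouguer anomaly = 278.74 − (124.22) = 154.52 mGal
Complete Bouguer anomaly = 154.52 + 5.79 = 160.31 mGal

160.3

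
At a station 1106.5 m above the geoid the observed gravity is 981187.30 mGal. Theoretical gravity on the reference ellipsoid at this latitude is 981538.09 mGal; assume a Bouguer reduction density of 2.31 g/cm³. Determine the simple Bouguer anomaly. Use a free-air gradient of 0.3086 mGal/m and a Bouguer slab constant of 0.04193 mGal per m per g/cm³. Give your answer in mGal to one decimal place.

-116.5

Free-air correction = 0.3086 × 1106.5 = 341.47 mGal
Free-air anomaly = 981187.30 − 981538.09 + (341.47) = -9.32 mGal
Bouguer slab correction = 0.04193 × 2.31 × 1106.5 = 107.17 mGal
Simple Bouguer anomaly = -9.32 − (107.17) = -116.49 mGal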